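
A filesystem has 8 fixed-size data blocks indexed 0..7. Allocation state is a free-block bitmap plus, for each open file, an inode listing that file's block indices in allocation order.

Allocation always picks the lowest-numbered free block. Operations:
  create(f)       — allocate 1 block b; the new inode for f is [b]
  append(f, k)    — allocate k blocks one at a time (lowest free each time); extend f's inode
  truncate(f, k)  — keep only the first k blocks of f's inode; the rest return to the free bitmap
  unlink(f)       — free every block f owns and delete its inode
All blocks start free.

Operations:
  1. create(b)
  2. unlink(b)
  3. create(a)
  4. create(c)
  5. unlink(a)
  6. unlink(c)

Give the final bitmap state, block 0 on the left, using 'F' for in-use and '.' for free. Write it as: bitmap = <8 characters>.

  1. create(b)  ⇒  F.......  {b→[0]}
  2. unlink(b)  ⇒  ........  {}
  3. create(a)  ⇒  F.......  {a→[0]}
  4. create(c)  ⇒  FF......  {a→[0]; c→[1]}
  5. unlink(a)  ⇒  .F......  {c→[1]}
  6. unlink(c)  ⇒  ........  {}

bitmap = ........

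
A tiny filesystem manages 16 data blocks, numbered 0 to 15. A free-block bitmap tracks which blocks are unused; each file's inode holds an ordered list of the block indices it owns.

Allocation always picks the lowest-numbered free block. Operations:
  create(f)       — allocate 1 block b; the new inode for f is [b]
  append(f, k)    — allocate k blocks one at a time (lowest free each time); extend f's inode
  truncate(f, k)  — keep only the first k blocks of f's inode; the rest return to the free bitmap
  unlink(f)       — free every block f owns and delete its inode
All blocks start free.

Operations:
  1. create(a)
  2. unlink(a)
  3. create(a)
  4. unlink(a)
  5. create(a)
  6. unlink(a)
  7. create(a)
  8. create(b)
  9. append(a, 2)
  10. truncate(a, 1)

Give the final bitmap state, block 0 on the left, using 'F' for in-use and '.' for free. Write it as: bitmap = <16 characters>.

create(a): bitmap=F............... | a=[0]
unlink(a): bitmap=................ | 
create(a): bitmap=F............... | a=[0]
unlink(a): bitmap=................ | 
create(a): bitmap=F............... | a=[0]
unlink(a): bitmap=................ | 
create(a): bitmap=F............... | a=[0]
create(b): bitmap=FF.............. | a=[0] b=[1]
append(a, 2): bitmap=FFFF............ | a=[0, 2, 3] b=[1]
truncate(a, 1): bitmap=FF.............. | a=[0] b=[1]

bitmap = FF..............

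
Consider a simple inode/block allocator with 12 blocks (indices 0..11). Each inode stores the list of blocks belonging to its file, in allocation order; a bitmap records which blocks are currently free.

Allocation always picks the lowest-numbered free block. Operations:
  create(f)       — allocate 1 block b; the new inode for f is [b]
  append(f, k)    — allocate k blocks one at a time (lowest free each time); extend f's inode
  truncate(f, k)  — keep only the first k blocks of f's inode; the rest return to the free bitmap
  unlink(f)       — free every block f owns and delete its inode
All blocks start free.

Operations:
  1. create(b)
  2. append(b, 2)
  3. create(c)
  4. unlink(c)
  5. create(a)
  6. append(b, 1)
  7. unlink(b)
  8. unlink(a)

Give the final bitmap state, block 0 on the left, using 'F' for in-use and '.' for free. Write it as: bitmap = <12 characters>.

bitmap = ............

[1] create(b) — b=0 (map F...........)
[2] append(b, 2) — b=0,1,2 (map FFF.........)
[3] create(c) — b=0,1,2 c=3 (map FFFF........)
[4] unlink(c) — b=0,1,2 (map FFF.........)
[5] create(a) — a=3 b=0,1,2 (map FFFF........)
[6] append(b, 1) — a=3 b=0,1,2,4 (map FFFFF.......)
[7] unlink(b) — a=3 (map ...F........)
[8] unlink(a) —  (map ............)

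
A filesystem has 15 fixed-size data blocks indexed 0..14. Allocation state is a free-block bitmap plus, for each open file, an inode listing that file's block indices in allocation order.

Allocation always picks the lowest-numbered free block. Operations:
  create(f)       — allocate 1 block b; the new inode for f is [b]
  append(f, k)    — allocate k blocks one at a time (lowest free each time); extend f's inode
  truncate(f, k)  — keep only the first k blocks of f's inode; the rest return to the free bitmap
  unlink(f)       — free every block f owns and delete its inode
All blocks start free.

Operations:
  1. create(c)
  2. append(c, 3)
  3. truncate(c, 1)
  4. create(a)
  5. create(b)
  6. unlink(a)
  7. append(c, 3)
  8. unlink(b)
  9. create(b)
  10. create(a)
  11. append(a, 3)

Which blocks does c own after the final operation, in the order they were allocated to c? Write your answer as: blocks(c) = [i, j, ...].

blocks(c) = [0, 1, 3, 4]

after create(c) → c:[0]  free=[F..............]
after append(c, 3) → c:[0, 1, 2, 3]  free=[FFFF...........]
after truncate(c, 1) → c:[0]  free=[F..............]
after create(a) → a:[1], c:[0]  free=[FF.............]
after create(b) → a:[1], b:[2], c:[0]  free=[FFF............]
after unlink(a) → b:[2], c:[0]  free=[F.F............]
after append(c, 3) → b:[2], c:[0, 1, 3, 4]  free=[FFFFF..........]
after unlink(b) → c:[0, 1, 3, 4]  free=[FF.FF..........]
after create(b) → b:[2], c:[0, 1, 3, 4]  free=[FFFFF..........]
after create(a) → a:[5], b:[2], c:[0, 1, 3, 4]  free=[FFFFFF.........]
after append(a, 3) → a:[5, 6, 7, 8], b:[2], c:[0, 1, 3, 4]  free=[FFFFFFFFF......]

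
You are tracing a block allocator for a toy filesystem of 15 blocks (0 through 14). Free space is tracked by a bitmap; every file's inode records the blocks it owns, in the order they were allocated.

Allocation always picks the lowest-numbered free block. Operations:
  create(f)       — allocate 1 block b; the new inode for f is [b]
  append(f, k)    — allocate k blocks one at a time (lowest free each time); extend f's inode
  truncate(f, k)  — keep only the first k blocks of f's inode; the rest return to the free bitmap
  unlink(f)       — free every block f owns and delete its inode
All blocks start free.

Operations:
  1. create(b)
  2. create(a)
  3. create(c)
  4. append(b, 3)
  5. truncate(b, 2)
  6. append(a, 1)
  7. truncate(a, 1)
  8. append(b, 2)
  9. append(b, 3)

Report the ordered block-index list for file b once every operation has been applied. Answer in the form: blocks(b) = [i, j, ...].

[1] create(b) — b=0 (map F..............)
[2] create(a) — a=1 b=0 (map FF.............)
[3] create(c) — a=1 b=0 c=2 (map FFF............)
[4] append(b, 3) — a=1 b=0,3,4,5 c=2 (map FFFFFF.........)
[5] truncate(b, 2) — a=1 b=0,3 c=2 (map FFFF...........)
[6] append(a, 1) — a=1,4 b=0,3 c=2 (map FFFFF..........)
[7] truncate(a, 1) — a=1 b=0,3 c=2 (map FFFF...........)
[8] append(b, 2) — a=1 b=0,3,4,5 c=2 (map FFFFFF.........)
[9] append(b, 3) — a=1 b=0,3,4,5,6,7,8 c=2 (map FFFFFFFFF......)

blocks(b) = [0, 3, 4, 5, 6, 7, 8]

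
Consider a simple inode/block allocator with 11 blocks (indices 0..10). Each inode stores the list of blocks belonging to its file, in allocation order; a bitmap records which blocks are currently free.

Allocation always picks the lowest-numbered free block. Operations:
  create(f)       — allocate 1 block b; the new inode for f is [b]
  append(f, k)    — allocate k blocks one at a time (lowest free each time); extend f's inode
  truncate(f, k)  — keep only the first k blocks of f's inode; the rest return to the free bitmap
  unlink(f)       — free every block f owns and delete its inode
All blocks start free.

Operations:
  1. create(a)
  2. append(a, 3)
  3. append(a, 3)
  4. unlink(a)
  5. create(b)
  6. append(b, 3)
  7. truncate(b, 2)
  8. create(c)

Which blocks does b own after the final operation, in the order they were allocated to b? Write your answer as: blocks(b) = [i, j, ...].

after create(a) → a:[0]  free=[F..........]
after append(a, 3) → a:[0, 1, 2, 3]  free=[FFFF.......]
after append(a, 3) → a:[0, 1, 2, 3, 4, 5, 6]  free=[FFFFFFF....]
after unlink(a) →   free=[...........]
after create(b) → b:[0]  free=[F..........]
after append(b, 3) → b:[0, 1, 2, 3]  free=[FFFF.......]
after truncate(b, 2) → b:[0, 1]  free=[FF.........]
after create(c) → b:[0, 1], c:[2]  free=[FFF........]

blocks(b) = [0, 1]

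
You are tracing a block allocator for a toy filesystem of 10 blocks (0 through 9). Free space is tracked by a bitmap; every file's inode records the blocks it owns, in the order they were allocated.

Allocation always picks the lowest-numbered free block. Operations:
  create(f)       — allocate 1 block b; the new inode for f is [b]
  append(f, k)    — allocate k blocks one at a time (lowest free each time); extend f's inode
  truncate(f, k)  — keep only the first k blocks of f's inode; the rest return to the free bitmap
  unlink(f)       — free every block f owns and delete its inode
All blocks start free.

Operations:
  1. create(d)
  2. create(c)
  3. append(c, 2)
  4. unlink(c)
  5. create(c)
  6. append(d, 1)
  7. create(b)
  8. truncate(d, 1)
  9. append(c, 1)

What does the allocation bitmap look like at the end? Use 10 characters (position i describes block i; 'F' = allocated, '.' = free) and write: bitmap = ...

after create(d) → d:[0]  free=[F.........]
after create(c) → c:[1], d:[0]  free=[FF........]
after append(c, 2) → c:[1, 2, 3], d:[0]  free=[FFFF......]
after unlink(c) → d:[0]  free=[F.........]
after create(c) → c:[1], d:[0]  free=[FF........]
after append(d, 1) → c:[1], d:[0, 2]  free=[FFF.......]
after create(b) → b:[3], c:[1], d:[0, 2]  free=[FFFF......]
after truncate(d, 1) → b:[3], c:[1], d:[0]  free=[FF.F......]
after append(c, 1) → b:[3], c:[1, 2], d:[0]  free=[FFFF......]

bitmap = FFFF......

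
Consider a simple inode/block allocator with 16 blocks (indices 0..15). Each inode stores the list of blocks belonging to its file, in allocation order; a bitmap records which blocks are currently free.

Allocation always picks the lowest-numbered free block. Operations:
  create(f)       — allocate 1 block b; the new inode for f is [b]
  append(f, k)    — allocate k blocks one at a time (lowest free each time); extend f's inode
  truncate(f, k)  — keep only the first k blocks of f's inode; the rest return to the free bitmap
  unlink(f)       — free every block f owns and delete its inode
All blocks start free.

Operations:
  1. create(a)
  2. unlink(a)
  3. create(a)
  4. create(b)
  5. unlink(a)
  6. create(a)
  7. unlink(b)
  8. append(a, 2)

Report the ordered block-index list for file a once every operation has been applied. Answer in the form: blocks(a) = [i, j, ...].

blocks(a) = [0, 1, 2]

create(a): bitmap=F............... | a=[0]
unlink(a): bitmap=................ | 
create(a): bitmap=F............... | a=[0]
create(b): bitmap=FF.............. | a=[0] b=[1]
unlink(a): bitmap=.F.............. | b=[1]
create(a): bitmap=FF.............. | a=[0] b=[1]
unlink(b): bitmap=F............... | a=[0]
append(a, 2): bitmap=FFF............. | a=[0, 1, 2]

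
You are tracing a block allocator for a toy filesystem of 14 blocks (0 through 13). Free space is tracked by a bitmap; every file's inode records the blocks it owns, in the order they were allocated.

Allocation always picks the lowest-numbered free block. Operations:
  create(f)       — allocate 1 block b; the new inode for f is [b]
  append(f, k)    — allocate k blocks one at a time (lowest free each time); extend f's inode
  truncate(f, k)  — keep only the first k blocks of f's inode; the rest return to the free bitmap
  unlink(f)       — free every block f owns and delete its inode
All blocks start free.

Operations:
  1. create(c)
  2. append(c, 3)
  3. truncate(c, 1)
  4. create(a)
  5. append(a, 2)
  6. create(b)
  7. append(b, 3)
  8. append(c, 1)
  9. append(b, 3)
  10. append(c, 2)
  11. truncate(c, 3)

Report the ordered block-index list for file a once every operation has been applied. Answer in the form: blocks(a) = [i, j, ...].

blocks(a) = [1, 2, 3]

  1. create(c)  ⇒  F.............  {c→[0]}
  2. append(c, 3)  ⇒  FFFF..........  {c→[0, 1, 2, 3]}
  3. truncate(c, 1)  ⇒  F.............  {c→[0]}
  4. create(a)  ⇒  FF............  {a→[1]; c→[0]}
  5. append(a, 2)  ⇒  FFFF..........  {a→[1, 2, 3]; c→[0]}
  6. create(b)  ⇒  FFFFF.........  {a→[1, 2, 3]; b→[4]; c→[0]}
  7. append(b, 3)  ⇒  FFFFFFFF......  {a→[1, 2, 3]; b→[4, 5, 6, 7]; c→[0]}
  8. append(c, 1)  ⇒  FFFFFFFFF.....  {a→[1, 2, 3]; b→[4, 5, 6, 7]; c→[0, 8]}
  9. append(b, 3)  ⇒  FFFFFFFFFFFF..  {a→[1, 2, 3]; b→[4, 5, 6, 7, 9, 10, 11]; c→[0, 8]}
  10. append(c, 2)  ⇒  FFFFFFFFFFFFFF  {a→[1, 2, 3]; b→[4, 5, 6, 7, 9, 10, 11]; c→[0, 8, 12, 13]}
  11. truncate(c, 3)  ⇒  FFFFFFFFFFFFF.  {a→[1, 2, 3]; b→[4, 5, 6, 7, 9, 10, 11]; c→[0, 8, 12]}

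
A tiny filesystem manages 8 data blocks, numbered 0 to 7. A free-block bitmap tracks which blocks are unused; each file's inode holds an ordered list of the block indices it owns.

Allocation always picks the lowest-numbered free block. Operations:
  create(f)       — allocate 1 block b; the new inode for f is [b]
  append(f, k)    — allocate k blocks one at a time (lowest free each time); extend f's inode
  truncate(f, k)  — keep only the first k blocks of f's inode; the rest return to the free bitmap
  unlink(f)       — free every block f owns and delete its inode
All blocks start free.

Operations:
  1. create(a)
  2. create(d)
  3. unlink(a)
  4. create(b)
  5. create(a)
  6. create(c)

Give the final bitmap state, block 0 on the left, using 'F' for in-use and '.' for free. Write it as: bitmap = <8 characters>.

bitmap = FFFF....

[1] create(a) — a=0 (map F.......)
[2] create(d) — a=0 d=1 (map FF......)
[3] unlink(a) — d=1 (map .F......)
[4] create(b) — b=0 d=1 (map FF......)
[5] create(a) — a=2 b=0 d=1 (map FFF.....)
[6] create(c) — a=2 b=0 c=3 d=1 (map FFFF....)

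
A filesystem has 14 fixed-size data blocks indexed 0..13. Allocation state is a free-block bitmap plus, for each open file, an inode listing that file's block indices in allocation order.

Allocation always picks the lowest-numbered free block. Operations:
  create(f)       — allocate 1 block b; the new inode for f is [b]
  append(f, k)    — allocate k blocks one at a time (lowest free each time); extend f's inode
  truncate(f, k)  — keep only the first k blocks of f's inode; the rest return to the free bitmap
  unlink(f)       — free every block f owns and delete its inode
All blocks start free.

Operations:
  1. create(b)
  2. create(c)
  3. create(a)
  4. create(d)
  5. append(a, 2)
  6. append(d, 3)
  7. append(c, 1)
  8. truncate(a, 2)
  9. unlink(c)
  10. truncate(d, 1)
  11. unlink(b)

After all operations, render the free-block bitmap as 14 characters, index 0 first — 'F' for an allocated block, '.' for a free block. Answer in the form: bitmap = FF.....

bitmap = ..FFF.........

[1] create(b) — b=0 (map F.............)
[2] create(c) — b=0 c=1 (map FF............)
[3] create(a) — a=2 b=0 c=1 (map FFF...........)
[4] create(d) — a=2 b=0 c=1 d=3 (map FFFF..........)
[5] append(a, 2) — a=2,4,5 b=0 c=1 d=3 (map FFFFFF........)
[6] append(d, 3) — a=2,4,5 b=0 c=1 d=3,6,7,8 (map FFFFFFFFF.....)
[7] append(c, 1) — a=2,4,5 b=0 c=1,9 d=3,6,7,8 (map FFFFFFFFFF....)
[8] truncate(a, 2) — a=2,4 b=0 c=1,9 d=3,6,7,8 (map FFFFF.FFFF....)
[9] unlink(c) — a=2,4 b=0 d=3,6,7,8 (map F.FFF.FFF.....)
[10] truncate(d, 1) — a=2,4 b=0 d=3 (map F.FFF.........)
[11] unlink(b) — a=2,4 d=3 (map ..FFF.........)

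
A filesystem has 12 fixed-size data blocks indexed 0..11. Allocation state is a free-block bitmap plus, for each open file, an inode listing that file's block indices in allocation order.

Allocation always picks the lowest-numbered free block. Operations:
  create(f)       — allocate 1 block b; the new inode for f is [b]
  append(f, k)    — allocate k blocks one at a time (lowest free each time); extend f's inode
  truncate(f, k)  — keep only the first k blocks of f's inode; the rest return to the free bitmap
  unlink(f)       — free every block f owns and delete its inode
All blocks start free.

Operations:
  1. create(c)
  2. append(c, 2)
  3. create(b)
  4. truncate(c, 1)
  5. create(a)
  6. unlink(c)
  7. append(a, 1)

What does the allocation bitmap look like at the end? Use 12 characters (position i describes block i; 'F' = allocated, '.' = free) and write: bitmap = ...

[1] create(c) — c=0 (map F...........)
[2] append(c, 2) — c=0,1,2 (map FFF.........)
[3] create(b) — b=3 c=0,1,2 (map FFFF........)
[4] truncate(c, 1) — b=3 c=0 (map F..F........)
[5] create(a) — a=1 b=3 c=0 (map FF.F........)
[6] unlink(c) — a=1 b=3 (map .F.F........)
[7] append(a, 1) — a=1,0 b=3 (map FF.F........)

bitmap = FF.F........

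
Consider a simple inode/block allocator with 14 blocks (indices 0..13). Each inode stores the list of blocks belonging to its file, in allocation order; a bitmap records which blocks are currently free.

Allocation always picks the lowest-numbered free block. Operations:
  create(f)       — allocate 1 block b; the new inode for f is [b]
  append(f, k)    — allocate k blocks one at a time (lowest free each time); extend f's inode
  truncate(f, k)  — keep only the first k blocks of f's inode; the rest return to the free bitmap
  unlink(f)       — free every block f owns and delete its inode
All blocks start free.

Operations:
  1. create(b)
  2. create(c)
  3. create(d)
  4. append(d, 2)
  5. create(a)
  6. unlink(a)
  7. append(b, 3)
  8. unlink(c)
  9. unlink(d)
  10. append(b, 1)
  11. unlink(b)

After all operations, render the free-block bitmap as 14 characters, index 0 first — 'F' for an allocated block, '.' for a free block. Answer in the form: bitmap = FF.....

create(b): bitmap=F............. | b=[0]
create(c): bitmap=FF............ | b=[0] c=[1]
create(d): bitmap=FFF........... | b=[0] c=[1] d=[2]
append(d, 2): bitmap=FFFFF......... | b=[0] c=[1] d=[2, 3, 4]
create(a): bitmap=FFFFFF........ | a=[5] b=[0] c=[1] d=[2, 3, 4]
unlink(a): bitmap=FFFFF......... | b=[0] c=[1] d=[2, 3, 4]
append(b, 3): bitmap=FFFFFFFF...... | b=[0, 5, 6, 7] c=[1] d=[2, 3, 4]
unlink(c): bitmap=F.FFFFFF...... | b=[0, 5, 6, 7] d=[2, 3, 4]
unlink(d): bitmap=F....FFF...... | b=[0, 5, 6, 7]
append(b, 1): bitmap=FF...FFF...... | b=[0, 5, 6, 7, 1]
unlink(b): bitmap=.............. | 

bitmap = ..............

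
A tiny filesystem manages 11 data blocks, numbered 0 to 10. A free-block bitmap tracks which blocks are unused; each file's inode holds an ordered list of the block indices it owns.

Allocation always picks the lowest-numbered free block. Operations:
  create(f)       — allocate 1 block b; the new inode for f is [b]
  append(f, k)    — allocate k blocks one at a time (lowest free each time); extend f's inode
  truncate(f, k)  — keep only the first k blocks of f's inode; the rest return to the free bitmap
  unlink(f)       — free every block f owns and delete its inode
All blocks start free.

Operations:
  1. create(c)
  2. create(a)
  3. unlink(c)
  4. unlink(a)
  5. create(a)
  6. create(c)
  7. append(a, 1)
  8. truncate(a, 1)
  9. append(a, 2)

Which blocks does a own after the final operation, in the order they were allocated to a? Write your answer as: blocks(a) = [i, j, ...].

create(c): bitmap=F.......... | c=[0]
create(a): bitmap=FF......... | a=[1] c=[0]
unlink(c): bitmap=.F......... | a=[1]
unlink(a): bitmap=........... | 
create(a): bitmap=F.......... | a=[0]
create(c): bitmap=FF......... | a=[0] c=[1]
append(a, 1): bitmap=FFF........ | a=[0, 2] c=[1]
truncate(a, 1): bitmap=FF......... | a=[0] c=[1]
append(a, 2): bitmap=FFFF....... | a=[0, 2, 3] c=[1]

blocks(a) = [0, 2, 3]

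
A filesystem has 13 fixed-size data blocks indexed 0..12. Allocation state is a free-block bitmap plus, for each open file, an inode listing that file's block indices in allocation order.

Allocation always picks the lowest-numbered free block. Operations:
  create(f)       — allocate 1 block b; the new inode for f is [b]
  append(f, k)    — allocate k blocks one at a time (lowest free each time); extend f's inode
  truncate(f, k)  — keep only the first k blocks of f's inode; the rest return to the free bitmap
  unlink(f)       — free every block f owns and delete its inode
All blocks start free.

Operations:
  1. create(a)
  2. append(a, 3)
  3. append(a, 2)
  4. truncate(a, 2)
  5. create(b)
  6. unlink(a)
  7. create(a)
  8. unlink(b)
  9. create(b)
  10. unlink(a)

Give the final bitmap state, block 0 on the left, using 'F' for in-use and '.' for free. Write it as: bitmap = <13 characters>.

[1] create(a) — a=0 (map F............)
[2] append(a, 3) — a=0,1,2,3 (map FFFF.........)
[3] append(a, 2) — a=0,1,2,3,4,5 (map FFFFFF.......)
[4] truncate(a, 2) — a=0,1 (map FF...........)
[5] create(b) — a=0,1 b=2 (map FFF..........)
[6] unlink(a) — b=2 (map ..F..........)
[7] create(a) — a=0 b=2 (map F.F..........)
[8] unlink(b) — a=0 (map F............)
[9] create(b) — a=0 b=1 (map FF...........)
[10] unlink(a) — b=1 (map .F...........)

bitmap = .F...........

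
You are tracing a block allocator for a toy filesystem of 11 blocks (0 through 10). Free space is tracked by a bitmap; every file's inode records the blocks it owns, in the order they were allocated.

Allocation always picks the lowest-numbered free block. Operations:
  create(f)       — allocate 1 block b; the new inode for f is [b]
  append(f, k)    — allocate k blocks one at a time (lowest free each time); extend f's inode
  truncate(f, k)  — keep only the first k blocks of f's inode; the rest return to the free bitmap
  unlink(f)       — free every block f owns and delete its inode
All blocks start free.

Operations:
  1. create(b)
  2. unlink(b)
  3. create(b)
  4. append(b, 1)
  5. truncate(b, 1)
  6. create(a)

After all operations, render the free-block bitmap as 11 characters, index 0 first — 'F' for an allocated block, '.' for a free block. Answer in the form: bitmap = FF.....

bitmap = FF.........

  1. create(b)  ⇒  F..........  {b→[0]}
  2. unlink(b)  ⇒  ...........  {}
  3. create(b)  ⇒  F..........  {b→[0]}
  4. append(b, 1)  ⇒  FF.........  {b→[0, 1]}
  5. truncate(b, 1)  ⇒  F..........  {b→[0]}
  6. create(a)  ⇒  FF.........  {a→[1]; b→[0]}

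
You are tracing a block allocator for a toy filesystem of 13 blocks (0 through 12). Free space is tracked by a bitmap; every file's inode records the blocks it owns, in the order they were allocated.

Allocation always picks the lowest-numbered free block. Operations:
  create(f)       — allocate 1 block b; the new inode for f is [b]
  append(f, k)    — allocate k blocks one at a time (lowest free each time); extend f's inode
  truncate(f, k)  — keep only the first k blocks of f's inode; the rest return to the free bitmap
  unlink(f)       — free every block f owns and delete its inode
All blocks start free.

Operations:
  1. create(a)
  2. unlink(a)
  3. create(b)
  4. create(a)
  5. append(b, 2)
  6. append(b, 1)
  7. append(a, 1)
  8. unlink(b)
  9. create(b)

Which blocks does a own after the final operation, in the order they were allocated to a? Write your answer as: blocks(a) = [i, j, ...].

create(a): bitmap=F............ | a=[0]
unlink(a): bitmap=............. | 
create(b): bitmap=F............ | b=[0]
create(a): bitmap=FF........... | a=[1] b=[0]
append(b, 2): bitmap=FFFF......... | a=[1] b=[0, 2, 3]
append(b, 1): bitmap=FFFFF........ | a=[1] b=[0, 2, 3, 4]
append(a, 1): bitmap=FFFFFF....... | a=[1, 5] b=[0, 2, 3, 4]
unlink(b): bitmap=.F...F....... | a=[1, 5]
create(b): bitmap=FF...F....... | a=[1, 5] b=[0]

blocks(a) = [1, 5]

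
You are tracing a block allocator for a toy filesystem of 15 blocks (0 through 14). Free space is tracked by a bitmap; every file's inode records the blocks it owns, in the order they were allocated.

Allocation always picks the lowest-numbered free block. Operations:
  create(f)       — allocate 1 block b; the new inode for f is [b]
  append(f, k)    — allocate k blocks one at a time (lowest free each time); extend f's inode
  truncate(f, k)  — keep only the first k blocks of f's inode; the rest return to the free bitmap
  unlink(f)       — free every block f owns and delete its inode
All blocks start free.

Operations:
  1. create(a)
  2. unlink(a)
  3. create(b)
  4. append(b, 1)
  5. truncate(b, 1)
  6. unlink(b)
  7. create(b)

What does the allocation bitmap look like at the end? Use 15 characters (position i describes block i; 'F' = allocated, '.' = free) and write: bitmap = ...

bitmap = F..............

  1. create(a)  ⇒  F..............  {a→[0]}
  2. unlink(a)  ⇒  ...............  {}
  3. create(b)  ⇒  F..............  {b→[0]}
  4. append(b, 1)  ⇒  FF.............  {b→[0, 1]}
  5. truncate(b, 1)  ⇒  F..............  {b→[0]}
  6. unlink(b)  ⇒  ...............  {}
  7. create(b)  ⇒  F..............  {b→[0]}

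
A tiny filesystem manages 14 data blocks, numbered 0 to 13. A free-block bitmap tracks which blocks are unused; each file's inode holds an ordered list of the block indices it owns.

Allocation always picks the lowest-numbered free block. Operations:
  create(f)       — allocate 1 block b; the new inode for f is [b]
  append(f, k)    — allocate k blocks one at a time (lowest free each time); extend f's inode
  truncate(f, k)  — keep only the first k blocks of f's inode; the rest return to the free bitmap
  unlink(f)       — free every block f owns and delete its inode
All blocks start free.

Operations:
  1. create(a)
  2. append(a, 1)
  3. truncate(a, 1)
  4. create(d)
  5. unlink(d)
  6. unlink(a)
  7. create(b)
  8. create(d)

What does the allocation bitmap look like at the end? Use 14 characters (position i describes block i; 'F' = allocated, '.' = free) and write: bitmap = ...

create(a): bitmap=F............. | a=[0]
append(a, 1): bitmap=FF............ | a=[0, 1]
truncate(a, 1): bitmap=F............. | a=[0]
create(d): bitmap=FF............ | a=[0] d=[1]
unlink(d): bitmap=F............. | a=[0]
unlink(a): bitmap=.............. | 
create(b): bitmap=F............. | b=[0]
create(d): bitmap=FF............ | b=[0] d=[1]

bitmap = FF............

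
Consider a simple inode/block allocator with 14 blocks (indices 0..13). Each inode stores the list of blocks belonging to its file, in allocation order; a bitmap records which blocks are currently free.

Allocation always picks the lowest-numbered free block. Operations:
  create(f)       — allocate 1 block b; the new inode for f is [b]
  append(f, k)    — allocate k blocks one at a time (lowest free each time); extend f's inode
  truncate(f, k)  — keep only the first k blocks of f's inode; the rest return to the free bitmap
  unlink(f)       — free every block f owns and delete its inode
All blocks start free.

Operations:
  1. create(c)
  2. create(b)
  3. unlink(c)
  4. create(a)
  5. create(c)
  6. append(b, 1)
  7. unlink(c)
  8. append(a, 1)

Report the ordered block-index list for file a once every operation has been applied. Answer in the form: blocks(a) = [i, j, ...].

[1] create(c) — c=0 (map F.............)
[2] create(b) — b=1 c=0 (map FF............)
[3] unlink(c) — b=1 (map .F............)
[4] create(a) — a=0 b=1 (map FF............)
[5] create(c) — a=0 b=1 c=2 (map FFF...........)
[6] append(b, 1) — a=0 b=1,3 c=2 (map FFFF..........)
[7] unlink(c) — a=0 b=1,3 (map FF.F..........)
[8] append(a, 1) — a=0,2 b=1,3 (map FFFF..........)

blocks(a) = [0, 2]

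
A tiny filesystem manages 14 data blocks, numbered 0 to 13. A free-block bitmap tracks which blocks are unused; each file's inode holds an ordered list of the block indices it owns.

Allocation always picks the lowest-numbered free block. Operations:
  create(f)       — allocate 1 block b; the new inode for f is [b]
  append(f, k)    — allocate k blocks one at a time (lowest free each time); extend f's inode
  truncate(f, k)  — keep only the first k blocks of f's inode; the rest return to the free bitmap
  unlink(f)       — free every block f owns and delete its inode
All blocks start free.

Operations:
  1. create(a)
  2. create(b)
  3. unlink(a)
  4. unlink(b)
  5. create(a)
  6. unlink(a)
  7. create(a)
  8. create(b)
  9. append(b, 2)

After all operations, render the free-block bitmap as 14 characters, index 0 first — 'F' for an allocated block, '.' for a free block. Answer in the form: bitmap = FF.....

create(a): bitmap=F............. | a=[0]
create(b): bitmap=FF............ | a=[0] b=[1]
unlink(a): bitmap=.F............ | b=[1]
unlink(b): bitmap=.............. | 
create(a): bitmap=F............. | a=[0]
unlink(a): bitmap=.............. | 
create(a): bitmap=F............. | a=[0]
create(b): bitmap=FF............ | a=[0] b=[1]
append(b, 2): bitmap=FFFF.......... | a=[0] b=[1, 2, 3]

bitmap = FFFF..........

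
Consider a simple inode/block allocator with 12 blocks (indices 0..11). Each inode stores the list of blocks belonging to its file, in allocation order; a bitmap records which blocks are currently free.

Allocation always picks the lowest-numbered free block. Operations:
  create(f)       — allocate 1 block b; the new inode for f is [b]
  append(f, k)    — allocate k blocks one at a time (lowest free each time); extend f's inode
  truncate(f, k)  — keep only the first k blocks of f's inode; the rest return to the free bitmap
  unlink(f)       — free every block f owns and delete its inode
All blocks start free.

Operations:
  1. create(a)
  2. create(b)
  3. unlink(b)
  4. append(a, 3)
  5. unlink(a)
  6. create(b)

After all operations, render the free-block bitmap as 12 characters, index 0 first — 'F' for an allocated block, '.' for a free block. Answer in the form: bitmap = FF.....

bitmap = F...........

after create(a) → a:[0]  free=[F...........]
after create(b) → a:[0], b:[1]  free=[FF..........]
after unlink(b) → a:[0]  free=[F...........]
after append(a, 3) → a:[0, 1, 2, 3]  free=[FFFF........]
after unlink(a) →   free=[............]
after create(b) → b:[0]  free=[F...........]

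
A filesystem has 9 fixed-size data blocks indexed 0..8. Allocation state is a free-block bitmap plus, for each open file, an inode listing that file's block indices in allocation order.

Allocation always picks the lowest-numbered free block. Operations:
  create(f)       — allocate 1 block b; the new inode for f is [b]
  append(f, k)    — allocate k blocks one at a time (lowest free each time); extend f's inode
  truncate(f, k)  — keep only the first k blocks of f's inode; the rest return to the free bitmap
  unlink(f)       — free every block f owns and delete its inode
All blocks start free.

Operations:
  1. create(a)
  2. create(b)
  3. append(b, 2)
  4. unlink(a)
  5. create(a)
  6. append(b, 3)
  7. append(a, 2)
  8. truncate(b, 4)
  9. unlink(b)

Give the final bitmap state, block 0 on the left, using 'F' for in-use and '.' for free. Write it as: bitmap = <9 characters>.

[1] create(a) — a=0 (map F........)
[2] create(b) — a=0 b=1 (map FF.......)
[3] append(b, 2) — a=0 b=1,2,3 (map FFFF.....)
[4] unlink(a) — b=1,2,3 (map .FFF.....)
[5] create(a) — a=0 b=1,2,3 (map FFFF.....)
[6] append(b, 3) — a=0 b=1,2,3,4,5,6 (map FFFFFFF..)
[7] append(a, 2) — a=0,7,8 b=1,2,3,4,5,6 (map FFFFFFFFF)
[8] truncate(b, 4) — a=0,7,8 b=1,2,3,4 (map FFFFF..FF)
[9] unlink(b) — a=0,7,8 (map F......FF)

bitmap = F......FF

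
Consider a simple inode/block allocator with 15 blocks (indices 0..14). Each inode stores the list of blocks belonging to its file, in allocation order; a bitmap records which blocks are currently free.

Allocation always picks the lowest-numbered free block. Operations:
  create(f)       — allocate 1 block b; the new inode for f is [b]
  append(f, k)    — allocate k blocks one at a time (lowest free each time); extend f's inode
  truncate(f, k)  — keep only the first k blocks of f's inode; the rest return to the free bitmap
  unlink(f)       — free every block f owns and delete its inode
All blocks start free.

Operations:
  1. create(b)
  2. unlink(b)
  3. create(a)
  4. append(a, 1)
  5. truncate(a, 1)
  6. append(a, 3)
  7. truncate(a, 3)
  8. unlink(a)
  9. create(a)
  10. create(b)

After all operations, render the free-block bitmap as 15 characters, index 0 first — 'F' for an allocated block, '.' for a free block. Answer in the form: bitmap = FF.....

bitmap = FF.............

  1. create(b)  ⇒  F..............  {b→[0]}
  2. unlink(b)  ⇒  ...............  {}
  3. create(a)  ⇒  F..............  {a→[0]}
  4. append(a, 1)  ⇒  FF.............  {a→[0, 1]}
  5. truncate(a, 1)  ⇒  F..............  {a→[0]}
  6. append(a, 3)  ⇒  FFFF...........  {a→[0, 1, 2, 3]}
  7. truncate(a, 3)  ⇒  FFF............  {a→[0, 1, 2]}
  8. unlink(a)  ⇒  ...............  {}
  9. create(a)  ⇒  F..............  {a→[0]}
  10. create(b)  ⇒  FF.............  {a→[0]; b→[1]}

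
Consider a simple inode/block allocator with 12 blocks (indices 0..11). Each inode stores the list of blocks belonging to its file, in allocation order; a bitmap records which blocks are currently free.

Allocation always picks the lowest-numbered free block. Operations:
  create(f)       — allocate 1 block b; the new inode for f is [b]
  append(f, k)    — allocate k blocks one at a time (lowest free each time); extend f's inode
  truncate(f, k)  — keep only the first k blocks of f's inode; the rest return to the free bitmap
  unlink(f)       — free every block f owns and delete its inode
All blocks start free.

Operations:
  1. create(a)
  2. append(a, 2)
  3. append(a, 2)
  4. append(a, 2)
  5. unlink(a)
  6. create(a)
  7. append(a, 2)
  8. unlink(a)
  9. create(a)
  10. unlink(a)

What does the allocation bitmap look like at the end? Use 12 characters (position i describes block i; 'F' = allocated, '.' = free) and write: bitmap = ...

bitmap = ............

  1. create(a)  ⇒  F...........  {a→[0]}
  2. append(a, 2)  ⇒  FFF.........  {a→[0, 1, 2]}
  3. append(a, 2)  ⇒  FFFFF.......  {a→[0, 1, 2, 3, 4]}
  4. append(a, 2)  ⇒  FFFFFFF.....  {a→[0, 1, 2, 3, 4, 5, 6]}
  5. unlink(a)  ⇒  ............  {}
  6. create(a)  ⇒  F...........  {a→[0]}
  7. append(a, 2)  ⇒  FFF.........  {a→[0, 1, 2]}
  8. unlink(a)  ⇒  ............  {}
  9. create(a)  ⇒  F...........  {a→[0]}
  10. unlink(a)  ⇒  ............  {}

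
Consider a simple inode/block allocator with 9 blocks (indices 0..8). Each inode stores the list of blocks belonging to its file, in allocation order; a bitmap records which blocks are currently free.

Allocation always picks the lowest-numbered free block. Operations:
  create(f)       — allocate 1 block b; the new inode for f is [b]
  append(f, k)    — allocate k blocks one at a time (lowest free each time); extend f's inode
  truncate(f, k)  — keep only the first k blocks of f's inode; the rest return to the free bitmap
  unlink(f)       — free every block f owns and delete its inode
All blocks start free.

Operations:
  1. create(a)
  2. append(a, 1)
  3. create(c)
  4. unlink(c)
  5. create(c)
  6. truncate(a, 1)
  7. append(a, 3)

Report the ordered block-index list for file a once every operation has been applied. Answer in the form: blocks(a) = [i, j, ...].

create(a): bitmap=F........ | a=[0]
append(a, 1): bitmap=FF....... | a=[0, 1]
create(c): bitmap=FFF...... | a=[0, 1] c=[2]
unlink(c): bitmap=FF....... | a=[0, 1]
create(c): bitmap=FFF...... | a=[0, 1] c=[2]
truncate(a, 1): bitmap=F.F...... | a=[0] c=[2]
append(a, 3): bitmap=FFFFF.... | a=[0, 1, 3, 4] c=[2]

blocks(a) = [0, 1, 3, 4]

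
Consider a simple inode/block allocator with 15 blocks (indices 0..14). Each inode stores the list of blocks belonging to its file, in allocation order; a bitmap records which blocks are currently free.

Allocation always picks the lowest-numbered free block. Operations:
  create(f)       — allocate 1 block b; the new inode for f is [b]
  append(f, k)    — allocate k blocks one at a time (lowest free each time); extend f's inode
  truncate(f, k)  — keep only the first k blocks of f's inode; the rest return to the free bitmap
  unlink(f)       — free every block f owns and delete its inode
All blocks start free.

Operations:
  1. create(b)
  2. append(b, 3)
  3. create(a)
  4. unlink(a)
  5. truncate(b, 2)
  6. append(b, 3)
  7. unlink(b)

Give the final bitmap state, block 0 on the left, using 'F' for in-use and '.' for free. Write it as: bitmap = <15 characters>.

bitmap = ...............

after create(b) → b:[0]  free=[F..............]
after append(b, 3) → b:[0, 1, 2, 3]  free=[FFFF...........]
after create(a) → a:[4], b:[0, 1, 2, 3]  free=[FFFFF..........]
after unlink(a) → b:[0, 1, 2, 3]  free=[FFFF...........]
after truncate(b, 2) → b:[0, 1]  free=[FF.............]
after append(b, 3) → b:[0, 1, 2, 3, 4]  free=[FFFFF..........]
after unlink(b) →   free=[...............]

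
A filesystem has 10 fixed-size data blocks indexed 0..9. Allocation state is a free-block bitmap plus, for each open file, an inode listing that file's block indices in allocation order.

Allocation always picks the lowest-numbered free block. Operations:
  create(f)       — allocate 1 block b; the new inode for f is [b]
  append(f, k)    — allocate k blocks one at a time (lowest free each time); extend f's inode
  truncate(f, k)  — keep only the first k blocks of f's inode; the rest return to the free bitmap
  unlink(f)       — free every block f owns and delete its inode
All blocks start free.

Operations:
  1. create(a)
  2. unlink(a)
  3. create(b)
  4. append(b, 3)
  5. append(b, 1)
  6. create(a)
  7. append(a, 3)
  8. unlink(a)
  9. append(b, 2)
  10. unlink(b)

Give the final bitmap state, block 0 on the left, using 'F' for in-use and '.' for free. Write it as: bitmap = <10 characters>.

  1. create(a)  ⇒  F.........  {a→[0]}
  2. unlink(a)  ⇒  ..........  {}
  3. create(b)  ⇒  F.........  {b→[0]}
  4. append(b, 3)  ⇒  FFFF......  {b→[0, 1, 2, 3]}
  5. append(b, 1)  ⇒  FFFFF.....  {b→[0, 1, 2, 3, 4]}
  6. create(a)  ⇒  FFFFFF....  {a→[5]; b→[0, 1, 2, 3, 4]}
  7. append(a, 3)  ⇒  FFFFFFFFF.  {a→[5, 6, 7, 8]; b→[0, 1, 2, 3, 4]}
  8. unlink(a)  ⇒  FFFFF.....  {b→[0, 1, 2, 3, 4]}
  9. append(b, 2)  ⇒  FFFFFFF...  {b→[0, 1, 2, 3, 4, 5, 6]}
  10. unlink(b)  ⇒  ..........  {}

bitmap = ..........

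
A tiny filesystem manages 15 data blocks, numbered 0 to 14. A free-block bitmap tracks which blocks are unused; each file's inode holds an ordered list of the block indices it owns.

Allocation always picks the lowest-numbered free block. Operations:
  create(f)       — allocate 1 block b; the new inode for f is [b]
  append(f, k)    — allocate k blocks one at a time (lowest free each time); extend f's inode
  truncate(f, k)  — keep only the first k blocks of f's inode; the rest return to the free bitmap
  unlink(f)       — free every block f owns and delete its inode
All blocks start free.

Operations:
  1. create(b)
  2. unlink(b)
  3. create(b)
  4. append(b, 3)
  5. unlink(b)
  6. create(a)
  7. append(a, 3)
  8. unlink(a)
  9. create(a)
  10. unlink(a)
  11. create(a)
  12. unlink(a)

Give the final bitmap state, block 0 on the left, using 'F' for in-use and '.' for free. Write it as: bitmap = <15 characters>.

  1. create(b)  ⇒  F..............  {b→[0]}
  2. unlink(b)  ⇒  ...............  {}
  3. create(b)  ⇒  F..............  {b→[0]}
  4. append(b, 3)  ⇒  FFFF...........  {b→[0, 1, 2, 3]}
  5. unlink(b)  ⇒  ...............  {}
  6. create(a)  ⇒  F..............  {a→[0]}
  7. append(a, 3)  ⇒  FFFF...........  {a→[0, 1, 2, 3]}
  8. unlink(a)  ⇒  ...............  {}
  9. create(a)  ⇒  F..............  {a→[0]}
  10. unlink(a)  ⇒  ...............  {}
  11. create(a)  ⇒  F..............  {a→[0]}
  12. unlink(a)  ⇒  ...............  {}

bitmap = ...............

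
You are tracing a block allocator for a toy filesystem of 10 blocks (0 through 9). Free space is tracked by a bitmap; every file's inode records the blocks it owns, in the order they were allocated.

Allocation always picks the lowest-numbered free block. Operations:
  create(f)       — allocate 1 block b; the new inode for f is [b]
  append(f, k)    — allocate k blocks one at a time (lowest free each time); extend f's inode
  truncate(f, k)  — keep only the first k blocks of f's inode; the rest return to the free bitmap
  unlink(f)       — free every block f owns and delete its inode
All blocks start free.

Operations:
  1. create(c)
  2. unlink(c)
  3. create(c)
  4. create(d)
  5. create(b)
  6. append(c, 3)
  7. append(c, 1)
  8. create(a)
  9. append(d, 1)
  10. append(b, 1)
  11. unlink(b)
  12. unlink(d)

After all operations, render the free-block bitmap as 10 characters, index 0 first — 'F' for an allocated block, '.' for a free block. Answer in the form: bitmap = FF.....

bitmap = F..FFFFF..

after create(c) → c:[0]  free=[F.........]
after unlink(c) →   free=[..........]
after create(c) → c:[0]  free=[F.........]
after create(d) → c:[0], d:[1]  free=[FF........]
after create(b) → b:[2], c:[0], d:[1]  free=[FFF.......]
after append(c, 3) → b:[2], c:[0, 3, 4, 5], d:[1]  free=[FFFFFF....]
after append(c, 1) → b:[2], c:[0, 3, 4, 5, 6], d:[1]  free=[FFFFFFF...]
after create(a) → a:[7], b:[2], c:[0, 3, 4, 5, 6], d:[1]  free=[FFFFFFFF..]
after append(d, 1) → a:[7], b:[2], c:[0, 3, 4, 5, 6], d:[1, 8]  free=[FFFFFFFFF.]
after append(b, 1) → a:[7], b:[2, 9], c:[0, 3, 4, 5, 6], d:[1, 8]  free=[FFFFFFFFFF]
after unlink(b) → a:[7], c:[0, 3, 4, 5, 6], d:[1, 8]  free=[FF.FFFFFF.]
after unlink(d) → a:[7], c:[0, 3, 4, 5, 6]  free=[F..FFFFF..]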